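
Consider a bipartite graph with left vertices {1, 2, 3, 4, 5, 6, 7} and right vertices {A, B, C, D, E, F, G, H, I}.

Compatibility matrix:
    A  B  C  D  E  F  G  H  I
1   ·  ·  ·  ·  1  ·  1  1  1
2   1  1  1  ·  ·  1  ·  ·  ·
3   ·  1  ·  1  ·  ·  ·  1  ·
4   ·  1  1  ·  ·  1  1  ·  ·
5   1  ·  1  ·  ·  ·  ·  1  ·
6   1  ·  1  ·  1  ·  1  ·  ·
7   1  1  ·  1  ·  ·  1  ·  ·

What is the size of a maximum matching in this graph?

7

One maximum matching: 1→G, 2→C, 3→D, 4→F, 5→H, 6→E, 7→B.
All 7 left vertices are matched, so no larger matching exists.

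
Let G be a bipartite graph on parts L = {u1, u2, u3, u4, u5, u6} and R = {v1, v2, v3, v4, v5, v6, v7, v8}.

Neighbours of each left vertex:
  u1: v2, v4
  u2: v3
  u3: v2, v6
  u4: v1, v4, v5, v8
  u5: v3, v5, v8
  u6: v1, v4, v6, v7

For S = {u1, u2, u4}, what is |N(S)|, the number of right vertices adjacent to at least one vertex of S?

6

The union of neighbours of {u1, u2, u4} is {v1, v2, v3, v4, v5, v8}, which has 6 elements.
Since |N(S)| = 6 ≥ |S| = 3, Hall's condition holds for this subset.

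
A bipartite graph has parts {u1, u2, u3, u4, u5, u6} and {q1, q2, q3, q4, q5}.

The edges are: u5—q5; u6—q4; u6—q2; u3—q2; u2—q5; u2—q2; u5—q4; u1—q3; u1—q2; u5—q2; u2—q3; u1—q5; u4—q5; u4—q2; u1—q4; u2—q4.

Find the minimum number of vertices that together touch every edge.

A maximum matching has 4 edges (e.g. u1–q4, u2–q3, u3–q2, u4–q5).
By König's theorem the minimum vertex cover has the same size. One such cover is {q2, q3, q4, q5}.

4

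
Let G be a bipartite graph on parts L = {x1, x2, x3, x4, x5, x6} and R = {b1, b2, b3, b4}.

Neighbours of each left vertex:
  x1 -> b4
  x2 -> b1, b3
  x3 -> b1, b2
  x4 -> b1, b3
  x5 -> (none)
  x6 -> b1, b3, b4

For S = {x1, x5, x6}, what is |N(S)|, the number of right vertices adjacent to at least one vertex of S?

The union of neighbours of {x1, x5, x6} is {b1, b3, b4}, which has 3 elements.
Since |N(S)| = 3 ≥ |S| = 3, Hall's condition holds for this subset.

3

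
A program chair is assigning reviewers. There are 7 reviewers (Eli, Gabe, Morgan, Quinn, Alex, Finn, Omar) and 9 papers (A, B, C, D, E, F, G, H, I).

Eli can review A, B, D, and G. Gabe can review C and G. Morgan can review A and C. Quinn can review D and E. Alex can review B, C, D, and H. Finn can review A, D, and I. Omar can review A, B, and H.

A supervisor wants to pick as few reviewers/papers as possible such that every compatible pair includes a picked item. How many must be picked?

7

{Eli, Gabe, Morgan, Quinn, Alex, Finn, Omar} is a vertex cover of size 7: every edge has an endpoint in this set.
No smaller cover exists because Eli–D, Gabe–G, Morgan–A, Quinn–E, Alex–C, Finn–I, Omar–B is a matching of size 7, and a cover must include an endpoint of each of these disjoint edges (König's theorem).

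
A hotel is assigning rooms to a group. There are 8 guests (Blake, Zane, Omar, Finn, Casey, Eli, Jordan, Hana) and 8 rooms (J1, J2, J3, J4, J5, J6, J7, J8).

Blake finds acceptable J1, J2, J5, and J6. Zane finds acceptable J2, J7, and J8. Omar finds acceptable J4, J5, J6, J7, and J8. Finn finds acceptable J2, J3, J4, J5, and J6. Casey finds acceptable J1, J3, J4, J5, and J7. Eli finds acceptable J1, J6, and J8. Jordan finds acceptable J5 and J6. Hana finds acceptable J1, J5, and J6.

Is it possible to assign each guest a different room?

Yes

For example, pair Blake→J2, Zane→J8, Omar→J7, Finn→J3, Casey→J4, Eli→J1, Jordan→J5, Hana→J6.
All 8 guests are covered.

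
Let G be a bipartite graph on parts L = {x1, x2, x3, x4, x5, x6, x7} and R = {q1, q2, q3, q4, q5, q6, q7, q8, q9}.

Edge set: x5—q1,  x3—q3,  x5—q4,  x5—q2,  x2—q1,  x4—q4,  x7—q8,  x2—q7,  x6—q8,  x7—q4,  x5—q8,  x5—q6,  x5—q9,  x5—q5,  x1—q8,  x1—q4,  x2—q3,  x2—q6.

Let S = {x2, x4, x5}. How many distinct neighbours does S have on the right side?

The union of neighbours of {x2, x4, x5} is {q1, q2, q3, q4, q5, q6, q7, q8, q9}, which has 9 elements.
Since |N(S)| = 9 ≥ |S| = 3, Hall's condition holds for this subset.

9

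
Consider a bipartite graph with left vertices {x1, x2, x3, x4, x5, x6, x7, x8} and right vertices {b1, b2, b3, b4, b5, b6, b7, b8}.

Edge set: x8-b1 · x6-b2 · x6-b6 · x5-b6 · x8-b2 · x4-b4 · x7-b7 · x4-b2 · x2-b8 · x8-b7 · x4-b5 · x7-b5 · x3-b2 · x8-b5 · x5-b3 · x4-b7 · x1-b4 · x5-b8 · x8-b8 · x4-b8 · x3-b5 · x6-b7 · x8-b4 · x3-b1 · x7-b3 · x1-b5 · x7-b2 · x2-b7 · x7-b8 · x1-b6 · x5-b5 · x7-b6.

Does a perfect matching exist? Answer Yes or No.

Yes

A valid assignment of size 8: x1→b6, x2→b8, x3→b1, x4→b4, x5→b3, x6→b2, x7→b5, x8→b7.
All 8 left vertices are covered.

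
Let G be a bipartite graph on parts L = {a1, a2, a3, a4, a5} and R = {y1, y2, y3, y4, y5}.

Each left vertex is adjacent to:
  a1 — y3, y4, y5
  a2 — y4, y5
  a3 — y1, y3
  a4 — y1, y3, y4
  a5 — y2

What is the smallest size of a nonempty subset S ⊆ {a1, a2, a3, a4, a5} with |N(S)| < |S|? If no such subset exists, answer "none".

A matching saturating every left vertex exists, for instance a1→y4, a2→y5, a3→y1, a4→y3, a5→y2.
By Hall's marriage theorem, this means |N(S)| ≥ |S| for every subset S, so no violating subset exists.

none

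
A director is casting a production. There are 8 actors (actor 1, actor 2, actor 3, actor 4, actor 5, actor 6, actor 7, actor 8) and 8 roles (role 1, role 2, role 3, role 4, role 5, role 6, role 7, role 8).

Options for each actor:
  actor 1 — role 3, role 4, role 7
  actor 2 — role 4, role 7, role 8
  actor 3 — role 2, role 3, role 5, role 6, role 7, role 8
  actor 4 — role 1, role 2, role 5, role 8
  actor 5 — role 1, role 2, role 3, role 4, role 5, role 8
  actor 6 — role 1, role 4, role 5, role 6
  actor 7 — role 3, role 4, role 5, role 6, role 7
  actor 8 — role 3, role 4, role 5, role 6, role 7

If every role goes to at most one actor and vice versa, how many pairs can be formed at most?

8

A valid assignment of size 8: actor 1→role 4, actor 2→role 8, actor 3→role 5, actor 4→role 1, actor 5→role 2, actor 6→role 6, actor 7→role 3, actor 8→role 7.
This saturates every actor, so 8 is the maximum.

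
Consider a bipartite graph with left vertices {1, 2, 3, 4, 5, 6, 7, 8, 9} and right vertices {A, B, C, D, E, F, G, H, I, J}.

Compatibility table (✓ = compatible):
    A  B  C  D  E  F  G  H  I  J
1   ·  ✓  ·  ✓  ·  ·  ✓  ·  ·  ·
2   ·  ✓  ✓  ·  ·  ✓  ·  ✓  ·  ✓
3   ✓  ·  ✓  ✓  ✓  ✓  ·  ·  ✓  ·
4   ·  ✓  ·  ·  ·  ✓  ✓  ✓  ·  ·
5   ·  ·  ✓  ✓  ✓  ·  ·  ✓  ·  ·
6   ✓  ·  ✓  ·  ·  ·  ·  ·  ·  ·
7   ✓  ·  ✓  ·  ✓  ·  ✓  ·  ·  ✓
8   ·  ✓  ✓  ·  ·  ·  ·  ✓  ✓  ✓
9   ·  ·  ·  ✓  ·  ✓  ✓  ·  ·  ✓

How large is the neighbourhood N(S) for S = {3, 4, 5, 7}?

10

The union of neighbours of {3, 4, 5, 7} is {A, B, C, D, E, F, G, H, I, J}, which has 10 elements.
Since |N(S)| = 10 ≥ |S| = 4, Hall's condition holds for this subset.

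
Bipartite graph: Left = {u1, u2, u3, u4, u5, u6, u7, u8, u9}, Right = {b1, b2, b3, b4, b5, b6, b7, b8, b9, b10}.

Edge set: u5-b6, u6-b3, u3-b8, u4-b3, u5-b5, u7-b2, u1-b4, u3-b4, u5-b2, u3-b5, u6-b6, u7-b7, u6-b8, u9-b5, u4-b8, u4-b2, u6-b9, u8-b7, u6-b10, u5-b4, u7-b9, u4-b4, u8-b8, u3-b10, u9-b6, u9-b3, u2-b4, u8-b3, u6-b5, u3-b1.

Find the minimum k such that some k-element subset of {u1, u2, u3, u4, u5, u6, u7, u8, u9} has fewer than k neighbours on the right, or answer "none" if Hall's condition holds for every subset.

Take S = {u1, u2}. Its neighbourhood is {b4}, so |N(S)| = 1 < |S| = 2.
No single vertex violates Hall's condition since each has at least one neighbour, so 2 is the minimum.

2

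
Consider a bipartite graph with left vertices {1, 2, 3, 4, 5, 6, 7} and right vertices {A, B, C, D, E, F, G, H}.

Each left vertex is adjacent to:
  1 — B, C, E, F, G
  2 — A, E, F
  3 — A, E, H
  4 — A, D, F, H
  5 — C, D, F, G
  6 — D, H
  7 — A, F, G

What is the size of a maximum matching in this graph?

For example, pair 1–G, 2–A, 3–E, 4–D, 5–C, 6–H, 7–F.
All 7 left vertices are matched, so no larger matching exists.

7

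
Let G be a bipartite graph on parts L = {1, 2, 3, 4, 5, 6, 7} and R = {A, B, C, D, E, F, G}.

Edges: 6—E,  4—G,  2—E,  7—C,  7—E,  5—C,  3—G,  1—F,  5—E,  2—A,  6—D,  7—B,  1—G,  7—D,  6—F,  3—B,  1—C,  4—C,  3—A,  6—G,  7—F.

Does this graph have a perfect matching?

For example, pair 1→F, 2→A, 3→B, 4→G, 5→C, 6→D, 7→E.
Every left vertex is matched, so this is a perfect matching.

Yes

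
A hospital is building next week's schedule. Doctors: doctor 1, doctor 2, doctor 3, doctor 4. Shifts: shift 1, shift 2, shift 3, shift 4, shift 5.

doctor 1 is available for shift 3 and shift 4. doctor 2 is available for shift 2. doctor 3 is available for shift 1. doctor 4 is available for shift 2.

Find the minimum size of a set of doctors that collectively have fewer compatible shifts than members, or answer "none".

2

Take S = {doctor 2, doctor 4}. Its neighbourhood is {shift 2}, so |N(S)| = 1 < |S| = 2.
No single vertex violates Hall's condition since each has at least one neighbour, so 2 is the minimum.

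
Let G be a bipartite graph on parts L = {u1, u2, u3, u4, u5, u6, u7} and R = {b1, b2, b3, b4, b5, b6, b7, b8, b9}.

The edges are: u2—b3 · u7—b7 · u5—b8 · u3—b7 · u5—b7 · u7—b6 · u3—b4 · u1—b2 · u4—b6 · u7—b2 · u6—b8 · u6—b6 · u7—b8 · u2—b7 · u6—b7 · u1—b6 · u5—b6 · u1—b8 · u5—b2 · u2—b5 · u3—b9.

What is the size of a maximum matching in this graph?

A valid assignment of size 6: u1-b2, u2-b3, u3-b4, u4-b6, u5-b7, u6-b8.
The set {u1, u4, u5, u6, u7} has only 4 neighbours ({b2, b6, b7, b8}), so by Hall's theorem at most 6 of the 7 left vertices can be matched.

6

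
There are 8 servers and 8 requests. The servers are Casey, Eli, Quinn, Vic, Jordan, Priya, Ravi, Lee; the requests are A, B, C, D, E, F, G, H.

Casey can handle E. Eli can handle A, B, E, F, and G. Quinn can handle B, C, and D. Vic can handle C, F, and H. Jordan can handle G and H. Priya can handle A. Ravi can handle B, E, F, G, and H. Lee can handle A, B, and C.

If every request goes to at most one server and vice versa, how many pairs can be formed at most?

8

A valid assignment of size 8: Casey→E, Eli→G, Quinn→D, Vic→C, Jordan→H, Priya→A, Ravi→F, Lee→B.
All 8 servers are matched, so no larger matching exists.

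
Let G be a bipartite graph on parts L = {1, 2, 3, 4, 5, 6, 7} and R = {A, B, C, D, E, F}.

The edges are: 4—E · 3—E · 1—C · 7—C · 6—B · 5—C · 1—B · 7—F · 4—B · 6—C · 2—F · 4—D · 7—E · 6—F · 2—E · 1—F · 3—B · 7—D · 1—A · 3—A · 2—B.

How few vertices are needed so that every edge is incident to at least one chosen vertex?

The 6 edges 1–F, 2–E, 3–A, 4–D, 5–C, 6–B form a matching, so any vertex cover needs at least 6 vertices (one per matched edge).
Conversely {A, B, C, D, E, F} meets every edge and has exactly 6 vertices, so 6 is optimal.

6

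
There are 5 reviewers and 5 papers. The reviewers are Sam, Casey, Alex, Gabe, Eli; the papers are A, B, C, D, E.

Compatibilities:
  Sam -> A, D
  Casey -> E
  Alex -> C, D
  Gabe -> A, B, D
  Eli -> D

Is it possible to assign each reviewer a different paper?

Yes

A valid assignment of size 5: Sam→A, Casey→E, Alex→C, Gabe→B, Eli→D.
Every reviewer is matched, so this is a perfect matching.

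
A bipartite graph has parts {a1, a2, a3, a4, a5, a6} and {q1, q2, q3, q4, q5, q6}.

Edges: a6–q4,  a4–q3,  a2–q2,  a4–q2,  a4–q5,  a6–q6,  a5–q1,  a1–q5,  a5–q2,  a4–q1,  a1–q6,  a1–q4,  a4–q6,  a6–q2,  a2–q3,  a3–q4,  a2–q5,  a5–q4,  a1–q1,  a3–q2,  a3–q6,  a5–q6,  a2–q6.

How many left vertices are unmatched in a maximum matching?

A valid assignment of size 6: a1-q5, a2-q3, a3-q4, a4-q1, a5-q2, a6-q6.
This saturates every left vertex, so 6 is the maximum.
That matches 6 of the 6, leaving 0 unmatched; no matching can do better.

0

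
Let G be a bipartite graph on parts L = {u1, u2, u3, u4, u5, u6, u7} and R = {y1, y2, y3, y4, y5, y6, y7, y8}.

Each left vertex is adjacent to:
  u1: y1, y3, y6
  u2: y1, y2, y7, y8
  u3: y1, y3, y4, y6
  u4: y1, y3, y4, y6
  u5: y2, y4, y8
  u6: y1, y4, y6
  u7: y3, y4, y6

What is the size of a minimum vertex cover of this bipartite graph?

A maximum matching has 6 edges (e.g. u1–y6, u2–y7, u3–y3, u4–y4, u5–y8, u6–y1).
By König's theorem the minimum vertex cover has the same size. One such cover is {u2, u5, y1, y3, y4, y6}.

6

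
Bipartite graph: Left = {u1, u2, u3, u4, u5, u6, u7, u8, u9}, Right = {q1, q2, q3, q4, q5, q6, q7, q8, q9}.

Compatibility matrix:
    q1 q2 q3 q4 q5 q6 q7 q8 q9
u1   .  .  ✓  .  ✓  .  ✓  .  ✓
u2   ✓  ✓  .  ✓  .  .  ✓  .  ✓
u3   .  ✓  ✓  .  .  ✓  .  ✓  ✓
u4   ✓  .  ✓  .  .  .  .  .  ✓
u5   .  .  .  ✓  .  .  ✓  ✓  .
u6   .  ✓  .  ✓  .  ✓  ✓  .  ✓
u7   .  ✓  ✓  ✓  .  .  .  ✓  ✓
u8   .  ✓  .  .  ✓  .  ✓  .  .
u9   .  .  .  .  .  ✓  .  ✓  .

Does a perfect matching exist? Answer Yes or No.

Yes

One maximum matching: u1–q5, u2–q1, u3–q9, u4–q3, u5–q7, u6–q6, u7–q4, u8–q2, u9–q8.
All 9 left vertices are covered.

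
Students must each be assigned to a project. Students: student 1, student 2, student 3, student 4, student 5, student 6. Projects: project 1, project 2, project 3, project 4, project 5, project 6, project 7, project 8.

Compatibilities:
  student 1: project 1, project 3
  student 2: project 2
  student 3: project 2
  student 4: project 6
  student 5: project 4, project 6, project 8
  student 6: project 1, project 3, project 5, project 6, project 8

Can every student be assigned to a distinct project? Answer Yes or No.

The set {student 2, student 3} has only 1 neighbour ({project 2}), so by Hall's theorem at most 5 of the 6 students can be matched.
Hence no matching covers every student.

No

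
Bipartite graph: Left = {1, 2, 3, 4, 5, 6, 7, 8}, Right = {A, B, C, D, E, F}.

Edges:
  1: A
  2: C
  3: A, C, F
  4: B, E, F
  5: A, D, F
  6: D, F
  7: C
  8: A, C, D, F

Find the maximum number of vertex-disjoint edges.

One maximum matching: 1-A, 2-C, 3-F, 4-B, 5-D.
The set {1, 2, 3, 5, 6, 7, 8} has only 4 neighbours ({A, C, D, F}), so by Hall's theorem at most 5 of the 8 left vertices can be matched.

5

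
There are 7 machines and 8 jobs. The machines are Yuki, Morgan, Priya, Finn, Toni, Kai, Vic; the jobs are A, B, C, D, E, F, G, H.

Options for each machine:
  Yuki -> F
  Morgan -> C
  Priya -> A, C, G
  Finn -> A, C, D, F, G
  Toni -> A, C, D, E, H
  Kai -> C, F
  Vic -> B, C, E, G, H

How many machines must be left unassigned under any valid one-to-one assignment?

For example, pair Yuki→F, Morgan→C, Priya→A, Finn→D, Toni→E, Vic→G.
The set {Yuki, Morgan, Kai} has only 2 neighbours ({C, F}), so by Hall's theorem at most 6 of the 7 machines can be matched.
That matches 6 of the 7, leaving 1 unmatched; no matching can do better.

1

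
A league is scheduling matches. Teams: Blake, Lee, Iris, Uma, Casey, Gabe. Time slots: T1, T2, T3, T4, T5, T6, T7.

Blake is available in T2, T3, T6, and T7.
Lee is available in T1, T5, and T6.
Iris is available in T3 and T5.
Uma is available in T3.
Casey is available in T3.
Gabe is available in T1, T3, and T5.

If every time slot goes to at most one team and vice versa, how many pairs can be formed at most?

For example, pair Blake-T7, Lee-T6, Iris-T5, Uma-T3, Gabe-T1.
The set {Uma, Casey} has only 1 neighbour ({T3}), so by Hall's theorem at most 5 of the 6 teams can be matched.

5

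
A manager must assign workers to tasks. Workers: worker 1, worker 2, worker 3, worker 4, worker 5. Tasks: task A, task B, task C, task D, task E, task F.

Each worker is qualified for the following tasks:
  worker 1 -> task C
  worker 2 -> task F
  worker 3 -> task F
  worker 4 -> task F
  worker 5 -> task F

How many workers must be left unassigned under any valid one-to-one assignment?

One maximum matching: worker 1–task C, worker 2–task F.
The set {worker 2, worker 3, worker 4, worker 5} has only 1 neighbour ({task F}), so by Hall's theorem at most 2 of the 5 workers can be matched.
That matches 2 of the 5, leaving 3 unmatched; no matching can do better.

3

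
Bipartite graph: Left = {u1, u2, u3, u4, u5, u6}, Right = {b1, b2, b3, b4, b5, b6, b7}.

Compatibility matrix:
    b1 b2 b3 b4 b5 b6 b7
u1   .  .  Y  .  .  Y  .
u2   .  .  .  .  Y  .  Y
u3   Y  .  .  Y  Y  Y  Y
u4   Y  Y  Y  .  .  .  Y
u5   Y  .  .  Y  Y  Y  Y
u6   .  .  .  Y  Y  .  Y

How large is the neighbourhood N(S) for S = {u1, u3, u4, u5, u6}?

7

The union of neighbours of {u1, u3, u4, u5, u6} is {b1, b2, b3, b4, b5, b6, b7}, which has 7 elements.
Since |N(S)| = 7 ≥ |S| = 5, Hall's condition holds for this subset.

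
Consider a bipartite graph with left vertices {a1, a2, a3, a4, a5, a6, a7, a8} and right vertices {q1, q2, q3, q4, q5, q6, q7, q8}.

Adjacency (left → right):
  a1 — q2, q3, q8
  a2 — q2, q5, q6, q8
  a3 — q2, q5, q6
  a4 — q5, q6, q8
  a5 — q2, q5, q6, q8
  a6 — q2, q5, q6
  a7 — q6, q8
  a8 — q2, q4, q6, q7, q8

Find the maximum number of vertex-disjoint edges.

6

A valid assignment of size 6: a1-q3, a2-q6, a3-q2, a4-q5, a5-q8, a8-q4.
The set {a2, a3, a4, a5, a6, a7} has only 4 neighbours ({q2, q5, q6, q8}), so by Hall's theorem at most 6 of the 8 left vertices can be matched.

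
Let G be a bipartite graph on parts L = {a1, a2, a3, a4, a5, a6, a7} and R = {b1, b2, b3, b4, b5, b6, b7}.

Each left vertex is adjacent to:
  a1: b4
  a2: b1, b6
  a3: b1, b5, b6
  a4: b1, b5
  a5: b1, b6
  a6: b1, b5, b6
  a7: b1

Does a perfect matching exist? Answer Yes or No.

No

The set {a2, a3, a4, a5, a6, a7} has only 3 neighbours ({b1, b5, b6}), so by Hall's theorem at most 4 of the 7 left vertices can be matched.
Hence no matching covers every left vertex.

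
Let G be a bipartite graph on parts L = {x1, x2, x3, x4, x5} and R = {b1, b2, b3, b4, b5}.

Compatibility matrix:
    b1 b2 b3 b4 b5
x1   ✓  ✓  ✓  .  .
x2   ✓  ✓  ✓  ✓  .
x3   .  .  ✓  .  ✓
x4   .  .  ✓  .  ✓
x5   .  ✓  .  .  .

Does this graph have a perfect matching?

For example, pair x1→b1, x2→b4, x3→b5, x4→b3, x5→b2.
All 5 left vertices are covered.

Yes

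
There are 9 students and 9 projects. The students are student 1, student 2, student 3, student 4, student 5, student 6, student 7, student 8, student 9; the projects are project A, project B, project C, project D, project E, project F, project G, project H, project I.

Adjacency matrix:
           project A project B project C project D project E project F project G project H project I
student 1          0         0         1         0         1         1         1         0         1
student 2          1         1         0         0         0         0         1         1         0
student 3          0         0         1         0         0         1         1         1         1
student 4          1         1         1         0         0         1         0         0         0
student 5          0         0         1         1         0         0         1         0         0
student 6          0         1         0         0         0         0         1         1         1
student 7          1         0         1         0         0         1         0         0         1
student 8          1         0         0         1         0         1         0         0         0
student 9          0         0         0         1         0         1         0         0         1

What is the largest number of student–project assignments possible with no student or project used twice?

9

One maximum matching: student 1→project E, student 2→project H, student 3→project F, student 4→project B, student 5→project D, student 6→project G, student 7→project C, student 8→project A, student 9→project I.
This saturates every student, so 9 is the maximum.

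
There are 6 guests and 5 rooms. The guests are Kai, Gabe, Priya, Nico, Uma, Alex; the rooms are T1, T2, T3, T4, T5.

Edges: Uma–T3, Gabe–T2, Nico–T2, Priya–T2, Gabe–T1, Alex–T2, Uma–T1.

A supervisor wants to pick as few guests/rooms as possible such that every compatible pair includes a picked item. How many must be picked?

The 3 edges Gabe–T1, Priya–T2, Uma–T3 form a matching, so any vertex cover needs at least 3 vertices (one per matched edge).
Conversely {Gabe, Uma, T2} meets every edge and has exactly 3 vertices, so 3 is optimal.

3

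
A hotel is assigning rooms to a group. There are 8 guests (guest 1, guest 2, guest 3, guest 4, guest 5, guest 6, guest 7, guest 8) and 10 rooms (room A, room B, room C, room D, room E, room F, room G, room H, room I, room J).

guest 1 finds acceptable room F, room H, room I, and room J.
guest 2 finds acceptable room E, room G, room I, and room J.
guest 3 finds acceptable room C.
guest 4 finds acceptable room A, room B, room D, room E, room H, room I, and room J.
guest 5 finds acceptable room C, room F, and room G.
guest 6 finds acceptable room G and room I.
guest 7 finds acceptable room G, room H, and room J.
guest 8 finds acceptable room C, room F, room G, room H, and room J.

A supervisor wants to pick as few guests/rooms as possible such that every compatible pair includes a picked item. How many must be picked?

The 8 edges guest 1–room H, guest 2–room E, guest 3–room C, guest 4–room D, guest 5–room F, guest 6–room I, guest 7–room G, guest 8–room J form a matching, so any vertex cover needs at least 8 vertices (one per matched edge).
Conversely {guest 1, guest 2, guest 3, guest 4, guest 5, guest 6, guest 7, guest 8} meets every edge and has exactly 8 vertices, so 8 is optimal.

8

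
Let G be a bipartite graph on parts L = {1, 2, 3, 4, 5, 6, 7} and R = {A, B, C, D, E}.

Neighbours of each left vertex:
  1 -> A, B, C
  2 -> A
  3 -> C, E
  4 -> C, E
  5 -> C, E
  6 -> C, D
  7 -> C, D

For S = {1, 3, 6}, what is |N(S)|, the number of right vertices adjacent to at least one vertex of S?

The union of neighbours of {1, 3, 6} is {A, B, C, D, E}, which has 5 elements.
Since |N(S)| = 5 ≥ |S| = 3, Hall's condition holds for this subset.

5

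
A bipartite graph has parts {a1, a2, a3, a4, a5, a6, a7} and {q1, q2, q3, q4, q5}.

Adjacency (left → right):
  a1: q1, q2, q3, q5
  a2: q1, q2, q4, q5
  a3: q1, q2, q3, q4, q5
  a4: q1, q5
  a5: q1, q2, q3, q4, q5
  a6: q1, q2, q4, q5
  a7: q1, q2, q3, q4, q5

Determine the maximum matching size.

A valid assignment of size 5: a1→q5, a2→q2, a3→q3, a4→q1, a5→q4.
The set {a1, a2, a3, a4, a5, a6, a7} has only 5 neighbours ({q1, q2, q3, q4, q5}), so by Hall's theorem at most 5 of the 7 left vertices can be matched.

5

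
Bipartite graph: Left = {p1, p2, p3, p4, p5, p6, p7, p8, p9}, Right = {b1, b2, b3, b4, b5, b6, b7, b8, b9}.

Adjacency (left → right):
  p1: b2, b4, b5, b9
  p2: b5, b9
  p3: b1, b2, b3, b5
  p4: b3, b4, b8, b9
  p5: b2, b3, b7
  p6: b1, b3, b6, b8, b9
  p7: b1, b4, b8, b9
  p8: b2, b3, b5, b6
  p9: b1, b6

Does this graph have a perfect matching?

For example, pair p1-b5, p2-b9, p3-b2, p4-b8, p5-b7, p6-b1, p7-b4, p8-b3, p9-b6.
All 9 left vertices are covered.

Yes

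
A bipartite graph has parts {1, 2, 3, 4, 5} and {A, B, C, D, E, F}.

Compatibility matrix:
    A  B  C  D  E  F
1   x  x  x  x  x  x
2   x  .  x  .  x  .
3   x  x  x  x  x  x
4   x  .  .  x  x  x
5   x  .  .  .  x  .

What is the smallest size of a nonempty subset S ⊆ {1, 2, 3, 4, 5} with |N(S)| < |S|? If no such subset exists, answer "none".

none

A matching saturating every left vertex exists, for instance 1→A, 2→C, 3→B, 4→D, 5→E.
By Hall's marriage theorem, this means |N(S)| ≥ |S| for every subset S, so no violating subset exists.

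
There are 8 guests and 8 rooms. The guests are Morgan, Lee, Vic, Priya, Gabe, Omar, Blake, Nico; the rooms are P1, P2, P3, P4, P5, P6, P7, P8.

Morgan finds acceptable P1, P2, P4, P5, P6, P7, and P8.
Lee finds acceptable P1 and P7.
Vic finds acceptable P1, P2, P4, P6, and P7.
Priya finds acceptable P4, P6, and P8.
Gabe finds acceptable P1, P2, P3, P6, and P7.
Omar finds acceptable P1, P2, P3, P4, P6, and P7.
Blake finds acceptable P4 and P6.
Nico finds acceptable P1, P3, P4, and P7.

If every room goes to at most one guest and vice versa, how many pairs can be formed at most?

A valid assignment of size 8: Morgan→P5, Lee→P7, Vic→P4, Priya→P8, Gabe→P2, Omar→P3, Blake→P6, Nico→P1.
This saturates every guest, so 8 is the maximum.

8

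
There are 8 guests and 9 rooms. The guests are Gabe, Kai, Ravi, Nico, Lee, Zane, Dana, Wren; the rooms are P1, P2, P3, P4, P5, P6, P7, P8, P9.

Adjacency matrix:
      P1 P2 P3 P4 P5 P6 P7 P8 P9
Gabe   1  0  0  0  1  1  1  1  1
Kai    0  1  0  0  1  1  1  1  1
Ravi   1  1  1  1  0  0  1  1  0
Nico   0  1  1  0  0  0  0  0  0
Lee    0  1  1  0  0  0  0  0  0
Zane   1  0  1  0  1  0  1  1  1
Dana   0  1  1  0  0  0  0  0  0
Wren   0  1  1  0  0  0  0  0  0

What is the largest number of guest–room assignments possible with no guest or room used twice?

For example, pair Gabe–P6, Kai–P8, Ravi–P7, Nico–P2, Lee–P3, Zane–P1.
The set {Nico, Lee, Dana, Wren} has only 2 neighbours ({P2, P3}), so by Hall's theorem at most 6 of the 8 guests can be matched.

6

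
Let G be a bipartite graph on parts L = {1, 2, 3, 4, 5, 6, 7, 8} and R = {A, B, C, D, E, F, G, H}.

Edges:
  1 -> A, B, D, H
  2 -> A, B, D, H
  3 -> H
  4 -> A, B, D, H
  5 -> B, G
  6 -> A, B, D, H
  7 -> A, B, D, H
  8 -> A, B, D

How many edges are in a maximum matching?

One maximum matching: 1-A, 2-D, 3-H, 4-B, 5-G.
The set {1, 2, 3, 4, 6, 7, 8} has only 4 neighbours ({A, B, D, H}), so by Hall's theorem at most 5 of the 8 left vertices can be matched.

5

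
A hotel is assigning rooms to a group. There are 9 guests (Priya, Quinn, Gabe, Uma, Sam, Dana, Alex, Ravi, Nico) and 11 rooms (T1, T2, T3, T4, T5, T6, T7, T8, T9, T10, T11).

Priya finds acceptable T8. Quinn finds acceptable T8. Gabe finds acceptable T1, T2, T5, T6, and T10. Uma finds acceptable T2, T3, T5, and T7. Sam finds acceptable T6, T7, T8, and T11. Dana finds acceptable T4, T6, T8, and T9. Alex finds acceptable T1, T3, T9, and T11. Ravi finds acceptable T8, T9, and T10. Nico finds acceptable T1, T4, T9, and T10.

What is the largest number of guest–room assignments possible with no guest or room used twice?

8

One maximum matching: Priya-T8, Gabe-T5, Uma-T7, Sam-T11, Dana-T6, Alex-T1, Ravi-T10, Nico-T9.
The set {Priya, Quinn} has only 1 neighbour ({T8}), so by Hall's theorem at most 8 of the 9 guests can be matched.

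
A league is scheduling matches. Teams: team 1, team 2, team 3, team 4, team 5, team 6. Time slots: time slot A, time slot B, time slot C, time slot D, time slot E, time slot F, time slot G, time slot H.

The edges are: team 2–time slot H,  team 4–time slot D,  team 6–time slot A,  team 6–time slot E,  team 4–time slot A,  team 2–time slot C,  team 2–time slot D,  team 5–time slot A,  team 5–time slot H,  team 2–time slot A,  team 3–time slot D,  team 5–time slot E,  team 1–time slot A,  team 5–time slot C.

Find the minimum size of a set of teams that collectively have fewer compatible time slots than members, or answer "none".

3

Take S = {team 1, team 3, team 4}. Its neighbourhood is {time slot A, time slot D}, so |N(S)| = 2 < |S| = 3.
Every subset of size less than 3 has at least as many neighbours as members, so 3 is the minimum.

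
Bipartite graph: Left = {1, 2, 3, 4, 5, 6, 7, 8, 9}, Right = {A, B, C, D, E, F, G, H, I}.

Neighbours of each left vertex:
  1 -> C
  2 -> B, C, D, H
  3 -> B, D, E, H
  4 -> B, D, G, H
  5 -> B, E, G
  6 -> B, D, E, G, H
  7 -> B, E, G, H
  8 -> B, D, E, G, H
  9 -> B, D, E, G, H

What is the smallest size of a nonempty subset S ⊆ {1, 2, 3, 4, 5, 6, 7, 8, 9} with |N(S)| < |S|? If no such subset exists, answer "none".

6

Take S = {3, 4, 5, 6, 7, 8}. Its neighbourhood is {B, D, E, G, H}, so |N(S)| = 5 < |S| = 6.
Every subset of size less than 6 has at least as many neighbours as members, so 6 is the minimum.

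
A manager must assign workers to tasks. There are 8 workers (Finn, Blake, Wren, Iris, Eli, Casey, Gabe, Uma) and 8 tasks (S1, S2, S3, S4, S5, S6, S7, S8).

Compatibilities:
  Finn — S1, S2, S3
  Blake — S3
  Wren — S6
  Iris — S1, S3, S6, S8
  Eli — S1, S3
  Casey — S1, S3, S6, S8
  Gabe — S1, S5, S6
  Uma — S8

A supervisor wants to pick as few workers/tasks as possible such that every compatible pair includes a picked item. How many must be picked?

6

A maximum matching has 6 edges (e.g. Finn–S2, Blake–S3, Wren–S6, Iris–S8, Eli–S1, Gabe–S5).
By König's theorem the minimum vertex cover has the same size. One such cover is {Finn, Gabe, S1, S3, S6, S8}.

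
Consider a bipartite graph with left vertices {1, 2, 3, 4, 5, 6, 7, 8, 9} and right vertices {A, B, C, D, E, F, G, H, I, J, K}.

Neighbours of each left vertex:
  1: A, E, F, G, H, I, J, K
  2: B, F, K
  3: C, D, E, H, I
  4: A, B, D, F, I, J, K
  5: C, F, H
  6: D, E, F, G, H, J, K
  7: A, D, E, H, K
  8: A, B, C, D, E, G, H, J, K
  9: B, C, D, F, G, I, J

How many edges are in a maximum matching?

9

A valid assignment of size 9: 1-E, 2-B, 3-D, 4-A, 5-F, 6-K, 7-H, 8-G, 9-J.
This saturates every left vertex, so 9 is the maximum.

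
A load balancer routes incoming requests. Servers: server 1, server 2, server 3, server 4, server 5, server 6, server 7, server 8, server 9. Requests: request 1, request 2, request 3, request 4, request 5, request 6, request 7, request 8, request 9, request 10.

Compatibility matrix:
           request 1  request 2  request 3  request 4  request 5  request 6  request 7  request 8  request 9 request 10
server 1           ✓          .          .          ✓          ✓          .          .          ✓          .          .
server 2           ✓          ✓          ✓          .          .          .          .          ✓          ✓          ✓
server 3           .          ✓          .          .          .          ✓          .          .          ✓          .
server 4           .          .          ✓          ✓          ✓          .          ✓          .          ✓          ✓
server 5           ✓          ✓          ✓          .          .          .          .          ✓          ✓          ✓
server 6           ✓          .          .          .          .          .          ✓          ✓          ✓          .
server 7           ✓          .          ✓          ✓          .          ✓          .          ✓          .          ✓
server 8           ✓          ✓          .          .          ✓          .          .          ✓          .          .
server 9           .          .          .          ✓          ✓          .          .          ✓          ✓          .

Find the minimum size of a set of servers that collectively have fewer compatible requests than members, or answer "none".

none

A matching saturating every server exists, for instance server 1→request 5, server 2→request 2, server 3→request 6, server 4→request 4, server 5→request 3, server 6→request 7, server 7→request 10, server 8→request 8, server 9→request 9.
By Hall's marriage theorem, this means |N(S)| ≥ |S| for every subset S, so no violating subset exists.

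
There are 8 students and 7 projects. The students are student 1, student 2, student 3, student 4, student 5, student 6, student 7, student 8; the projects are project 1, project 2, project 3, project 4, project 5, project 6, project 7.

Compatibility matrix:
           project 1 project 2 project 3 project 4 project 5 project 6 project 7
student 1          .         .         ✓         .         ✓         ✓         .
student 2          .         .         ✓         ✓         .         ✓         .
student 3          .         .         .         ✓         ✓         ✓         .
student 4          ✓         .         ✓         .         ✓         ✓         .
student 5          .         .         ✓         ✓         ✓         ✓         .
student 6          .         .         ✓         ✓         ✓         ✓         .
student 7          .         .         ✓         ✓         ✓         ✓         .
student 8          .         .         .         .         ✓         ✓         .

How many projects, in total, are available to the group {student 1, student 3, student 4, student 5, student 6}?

5

The union of neighbours of {student 1, student 3, student 4, student 5, student 6} is {project 1, project 3, project 4, project 5, project 6}, which has 5 elements.
Since |N(S)| = 5 ≥ |S| = 5, Hall's condition holds for this subset.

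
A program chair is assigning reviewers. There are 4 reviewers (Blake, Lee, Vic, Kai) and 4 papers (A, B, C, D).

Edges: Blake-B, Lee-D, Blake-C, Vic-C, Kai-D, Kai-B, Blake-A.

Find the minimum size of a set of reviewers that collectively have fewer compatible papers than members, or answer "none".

A matching saturating every reviewer exists, for instance Blake→A, Lee→D, Vic→C, Kai→B.
By Hall's marriage theorem, this means |N(S)| ≥ |S| for every subset S, so no violating subset exists.

none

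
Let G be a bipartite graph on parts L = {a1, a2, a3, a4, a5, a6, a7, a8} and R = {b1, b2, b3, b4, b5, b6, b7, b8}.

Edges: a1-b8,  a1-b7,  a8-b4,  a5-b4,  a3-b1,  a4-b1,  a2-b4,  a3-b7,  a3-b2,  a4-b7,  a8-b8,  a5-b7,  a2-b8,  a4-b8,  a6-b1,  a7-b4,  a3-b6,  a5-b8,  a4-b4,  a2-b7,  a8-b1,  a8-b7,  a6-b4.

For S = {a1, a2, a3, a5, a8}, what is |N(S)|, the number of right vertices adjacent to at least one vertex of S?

6

The union of neighbours of {a1, a2, a3, a5, a8} is {b1, b2, b4, b6, b7, b8}, which has 6 elements.
Since |N(S)| = 6 ≥ |S| = 5, Hall's condition holds for this subset.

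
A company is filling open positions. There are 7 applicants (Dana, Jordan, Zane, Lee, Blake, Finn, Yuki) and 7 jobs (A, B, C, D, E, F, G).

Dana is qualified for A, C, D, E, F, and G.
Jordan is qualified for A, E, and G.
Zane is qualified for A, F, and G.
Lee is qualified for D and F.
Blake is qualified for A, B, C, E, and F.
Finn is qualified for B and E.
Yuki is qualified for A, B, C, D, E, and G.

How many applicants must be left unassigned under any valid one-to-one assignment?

For example, pair Dana–A, Jordan–E, Zane–F, Lee–D, Blake–C, Finn–B, Yuki–G.
All 7 applicants are matched, so no larger matching exists.
That matches 7 of the 7, leaving 0 unmatched; no matching can do better.

0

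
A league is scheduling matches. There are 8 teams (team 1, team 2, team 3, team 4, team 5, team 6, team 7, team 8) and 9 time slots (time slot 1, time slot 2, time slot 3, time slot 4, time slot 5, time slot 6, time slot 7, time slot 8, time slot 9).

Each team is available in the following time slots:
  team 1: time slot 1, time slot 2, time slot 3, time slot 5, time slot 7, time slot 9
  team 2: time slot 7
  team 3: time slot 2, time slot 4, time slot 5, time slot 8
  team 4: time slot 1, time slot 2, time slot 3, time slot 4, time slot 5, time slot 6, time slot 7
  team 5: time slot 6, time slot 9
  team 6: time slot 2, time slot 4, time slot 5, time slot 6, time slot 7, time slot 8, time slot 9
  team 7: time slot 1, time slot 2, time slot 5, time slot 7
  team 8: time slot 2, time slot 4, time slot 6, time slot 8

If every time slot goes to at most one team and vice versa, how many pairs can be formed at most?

8

For example, pair team 1→time slot 9, team 2→time slot 7, team 3→time slot 2, team 4→time slot 3, team 5→time slot 6, team 6→time slot 8, team 7→time slot 5, team 8→time slot 4.
All 8 teams are matched, so no larger matching exists.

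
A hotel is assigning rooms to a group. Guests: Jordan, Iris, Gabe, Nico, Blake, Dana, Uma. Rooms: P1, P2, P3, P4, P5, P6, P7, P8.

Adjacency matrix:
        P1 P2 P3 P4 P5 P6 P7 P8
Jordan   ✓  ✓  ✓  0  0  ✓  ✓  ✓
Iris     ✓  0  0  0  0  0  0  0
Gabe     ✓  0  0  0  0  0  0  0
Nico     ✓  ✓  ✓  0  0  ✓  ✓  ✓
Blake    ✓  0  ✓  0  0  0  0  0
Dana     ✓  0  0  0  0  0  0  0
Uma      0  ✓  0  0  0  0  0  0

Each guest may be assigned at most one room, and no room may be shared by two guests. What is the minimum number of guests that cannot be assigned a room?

A valid assignment of size 5: Jordan–P8, Iris–P1, Nico–P7, Blake–P3, Uma–P2.
The set {Iris, Gabe, Dana} has only 1 neighbour ({P1}), so by Hall's theorem at most 5 of the 7 guests can be matched.
That matches 5 of the 7, leaving 2 unmatched; no matching can do better.

2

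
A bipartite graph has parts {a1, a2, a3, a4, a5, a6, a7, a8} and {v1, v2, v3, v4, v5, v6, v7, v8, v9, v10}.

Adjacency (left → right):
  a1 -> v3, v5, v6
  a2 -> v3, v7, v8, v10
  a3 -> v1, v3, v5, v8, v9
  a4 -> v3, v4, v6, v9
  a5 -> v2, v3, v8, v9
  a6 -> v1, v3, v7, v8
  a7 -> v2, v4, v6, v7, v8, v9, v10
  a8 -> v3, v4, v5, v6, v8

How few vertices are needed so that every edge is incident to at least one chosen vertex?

A maximum matching has 8 edges (e.g. a1–v6, a2–v10, a3–v1, a4–v4, a5–v9, a6–v7, a7–v2, a8–v3).
By König's theorem the minimum vertex cover has the same size. One such cover is {a1, a2, a3, a4, a5, a6, a7, a8}.

8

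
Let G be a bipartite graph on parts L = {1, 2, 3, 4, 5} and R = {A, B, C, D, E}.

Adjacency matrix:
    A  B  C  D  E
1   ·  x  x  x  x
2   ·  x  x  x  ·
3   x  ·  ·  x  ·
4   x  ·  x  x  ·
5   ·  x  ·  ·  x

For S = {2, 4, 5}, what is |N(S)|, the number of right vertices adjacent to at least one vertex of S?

5

The union of neighbours of {2, 4, 5} is {A, B, C, D, E}, which has 5 elements.
Since |N(S)| = 5 ≥ |S| = 3, Hall's condition holds for this subset.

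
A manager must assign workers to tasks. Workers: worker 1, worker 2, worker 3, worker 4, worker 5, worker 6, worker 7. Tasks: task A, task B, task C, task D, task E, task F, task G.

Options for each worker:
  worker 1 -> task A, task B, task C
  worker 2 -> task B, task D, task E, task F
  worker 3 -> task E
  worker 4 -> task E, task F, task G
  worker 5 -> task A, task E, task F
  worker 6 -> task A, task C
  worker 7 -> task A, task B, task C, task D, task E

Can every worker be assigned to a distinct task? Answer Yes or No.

Yes

For example, pair worker 1-task B, worker 2-task D, worker 3-task E, worker 4-task G, worker 5-task F, worker 6-task C, worker 7-task A.
Every worker is matched, so this is a perfect matching.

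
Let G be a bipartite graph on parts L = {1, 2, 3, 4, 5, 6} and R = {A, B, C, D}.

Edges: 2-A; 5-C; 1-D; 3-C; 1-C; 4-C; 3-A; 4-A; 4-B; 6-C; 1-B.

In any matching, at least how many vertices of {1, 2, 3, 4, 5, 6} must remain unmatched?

2

A valid assignment of size 4: 1→D, 2→A, 3→C, 4→B.
The set {2, 3, 5, 6} has only 2 neighbours ({A, C}), so by Hall's theorem at most 4 of the 6 left vertices can be matched.
That matches 4 of the 6, leaving 2 unmatched; no matching can do better.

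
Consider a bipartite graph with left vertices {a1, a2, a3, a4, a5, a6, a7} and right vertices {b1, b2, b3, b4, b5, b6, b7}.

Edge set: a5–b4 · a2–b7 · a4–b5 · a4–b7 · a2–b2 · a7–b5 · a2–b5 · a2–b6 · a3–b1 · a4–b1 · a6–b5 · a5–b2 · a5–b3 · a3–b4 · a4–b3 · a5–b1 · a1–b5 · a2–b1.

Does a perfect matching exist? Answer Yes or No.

No

The set {a1, a6, a7} has only 1 neighbour ({b5}), so by Hall's theorem at most 5 of the 7 left vertices can be matched.
Hence no matching covers every left vertex.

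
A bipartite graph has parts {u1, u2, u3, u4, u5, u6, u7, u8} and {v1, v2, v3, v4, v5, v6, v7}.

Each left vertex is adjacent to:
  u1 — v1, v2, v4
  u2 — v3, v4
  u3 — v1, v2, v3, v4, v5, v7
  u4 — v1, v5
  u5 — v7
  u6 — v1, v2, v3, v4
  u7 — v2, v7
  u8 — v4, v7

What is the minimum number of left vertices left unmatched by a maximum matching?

A valid assignment of size 6: u1→v1, u2→v4, u3→v3, u4→v5, u5→v7, u6→v2.
The set {u1, u2, u3, u4, u5, u6, u7, u8} has only 6 neighbours ({v1, v2, v3, v4, v5, v7}), so by Hall's theorem at most 6 of the 8 left vertices can be matched.
That matches 6 of the 8, leaving 2 unmatched; no matching can do better.

2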